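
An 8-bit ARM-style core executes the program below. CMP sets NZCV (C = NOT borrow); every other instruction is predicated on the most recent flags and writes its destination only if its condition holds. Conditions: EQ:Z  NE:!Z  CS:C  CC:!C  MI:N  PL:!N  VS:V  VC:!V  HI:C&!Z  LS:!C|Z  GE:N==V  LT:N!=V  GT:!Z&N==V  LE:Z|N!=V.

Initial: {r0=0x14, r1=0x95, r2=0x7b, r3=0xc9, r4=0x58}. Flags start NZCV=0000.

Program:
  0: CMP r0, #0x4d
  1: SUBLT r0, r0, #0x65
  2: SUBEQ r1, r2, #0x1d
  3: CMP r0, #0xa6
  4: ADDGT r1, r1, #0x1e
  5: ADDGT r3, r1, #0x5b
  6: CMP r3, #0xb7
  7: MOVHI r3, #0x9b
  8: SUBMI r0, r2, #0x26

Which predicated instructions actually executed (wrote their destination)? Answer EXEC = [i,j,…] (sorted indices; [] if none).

0: ✓ CMP  NZCV=1000
1: ✓ SUBLT  r0←0xaf
2: · SUBEQ
3: ✓ CMP  NZCV=0010
4: ✓ ADDGT  r1←0xb3
5: ✓ ADDGT  r3←0x0e
6: ✓ CMP  NZCV=0000
7: · MOVHI
8: · SUBMI

EXEC = [1,4,5]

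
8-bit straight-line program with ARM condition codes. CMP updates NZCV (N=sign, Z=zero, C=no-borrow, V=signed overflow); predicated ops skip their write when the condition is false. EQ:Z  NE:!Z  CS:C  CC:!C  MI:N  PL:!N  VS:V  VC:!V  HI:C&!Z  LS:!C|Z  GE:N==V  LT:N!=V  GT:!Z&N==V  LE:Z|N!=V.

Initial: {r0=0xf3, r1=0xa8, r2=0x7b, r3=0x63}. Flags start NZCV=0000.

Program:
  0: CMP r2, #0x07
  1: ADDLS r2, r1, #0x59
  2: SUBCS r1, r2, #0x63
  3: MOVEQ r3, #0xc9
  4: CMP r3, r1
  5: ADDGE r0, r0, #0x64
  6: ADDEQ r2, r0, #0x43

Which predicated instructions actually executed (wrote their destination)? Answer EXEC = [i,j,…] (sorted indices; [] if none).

0: ✓ CMP  NZCV=0010
1: · ADDLS
2: ✓ SUBCS  r1←0x18
3: · MOVEQ
4: ✓ CMP  NZCV=0010
5: ✓ ADDGE  r0←0x57
6: · ADDEQ

EXEC = [2,5]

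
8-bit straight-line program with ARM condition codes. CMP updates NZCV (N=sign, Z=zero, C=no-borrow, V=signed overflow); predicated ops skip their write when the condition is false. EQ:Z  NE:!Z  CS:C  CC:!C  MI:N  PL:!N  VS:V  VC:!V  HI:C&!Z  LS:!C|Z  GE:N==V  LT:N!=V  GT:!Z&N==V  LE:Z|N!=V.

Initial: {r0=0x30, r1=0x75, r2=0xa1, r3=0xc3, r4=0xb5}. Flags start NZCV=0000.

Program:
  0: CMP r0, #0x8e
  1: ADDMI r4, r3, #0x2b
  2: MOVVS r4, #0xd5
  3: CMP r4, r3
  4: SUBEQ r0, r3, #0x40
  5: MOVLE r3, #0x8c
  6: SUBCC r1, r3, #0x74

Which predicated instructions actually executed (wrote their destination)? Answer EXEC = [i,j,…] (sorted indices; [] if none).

[0] flags=1001 → (cmp)
[1] flags=1001 MI?T → r4=0xee
[2] flags=1001 VS?T → r4=0xd5
[3] flags=0010 → (cmp)
[4] flags=0010 EQ?F → skip
[5] flags=0010 LE?F → skip
[6] flags=0010 CC?F → skip

EXEC = [1,2]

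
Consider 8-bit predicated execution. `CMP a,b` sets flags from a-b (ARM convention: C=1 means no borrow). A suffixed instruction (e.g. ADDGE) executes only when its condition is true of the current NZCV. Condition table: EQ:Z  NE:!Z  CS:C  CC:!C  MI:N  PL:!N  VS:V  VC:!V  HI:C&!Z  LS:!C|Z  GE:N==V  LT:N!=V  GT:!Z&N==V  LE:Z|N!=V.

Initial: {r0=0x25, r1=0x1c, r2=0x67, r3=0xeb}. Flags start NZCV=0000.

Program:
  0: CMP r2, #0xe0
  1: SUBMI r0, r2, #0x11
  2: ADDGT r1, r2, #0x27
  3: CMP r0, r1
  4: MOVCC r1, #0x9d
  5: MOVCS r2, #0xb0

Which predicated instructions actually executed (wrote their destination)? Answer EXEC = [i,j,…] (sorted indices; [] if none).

0: ✓ CMP  NZCV=1001
1: ✓ SUBMI  r0←0x56
2: ✓ ADDGT  r1←0x8e
3: ✓ CMP  NZCV=1001
4: ✓ MOVCC  r1←0x9d
5: · MOVCS

EXEC = [1,2,4]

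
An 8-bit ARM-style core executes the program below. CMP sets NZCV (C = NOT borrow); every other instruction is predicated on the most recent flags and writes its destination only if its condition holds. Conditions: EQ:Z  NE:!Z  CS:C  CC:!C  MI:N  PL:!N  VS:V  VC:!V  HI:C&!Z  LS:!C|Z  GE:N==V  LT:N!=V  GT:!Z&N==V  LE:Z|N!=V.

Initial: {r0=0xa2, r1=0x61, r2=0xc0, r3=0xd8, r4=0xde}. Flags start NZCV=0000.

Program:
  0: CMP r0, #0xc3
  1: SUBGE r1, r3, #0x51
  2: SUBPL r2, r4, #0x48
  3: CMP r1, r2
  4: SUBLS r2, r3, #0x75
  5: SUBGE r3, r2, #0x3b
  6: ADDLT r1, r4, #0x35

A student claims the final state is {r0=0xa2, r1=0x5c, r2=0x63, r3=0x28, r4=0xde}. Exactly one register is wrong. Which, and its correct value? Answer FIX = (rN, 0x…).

0: ✓ CMP  NZCV=1000
1: · SUBGE
2: · SUBPL
3: ✓ CMP  NZCV=1001
4: ✓ SUBLS  r2←0x63
5: ✓ SUBGE  r3←0x28
6: · ADDLT

FIX = (r1, 0x61)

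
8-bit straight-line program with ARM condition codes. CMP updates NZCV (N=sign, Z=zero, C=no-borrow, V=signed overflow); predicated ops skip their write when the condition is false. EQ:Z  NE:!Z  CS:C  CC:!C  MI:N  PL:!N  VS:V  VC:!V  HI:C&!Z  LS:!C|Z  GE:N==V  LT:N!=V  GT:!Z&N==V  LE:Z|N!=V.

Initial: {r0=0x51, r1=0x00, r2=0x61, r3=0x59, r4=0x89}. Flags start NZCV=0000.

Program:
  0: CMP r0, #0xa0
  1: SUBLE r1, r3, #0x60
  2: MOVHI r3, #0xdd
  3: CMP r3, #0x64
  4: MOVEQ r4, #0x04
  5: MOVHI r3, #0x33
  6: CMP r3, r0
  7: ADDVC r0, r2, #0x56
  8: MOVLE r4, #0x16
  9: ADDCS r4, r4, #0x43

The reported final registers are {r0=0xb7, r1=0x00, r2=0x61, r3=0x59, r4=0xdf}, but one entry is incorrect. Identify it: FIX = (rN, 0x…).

FIX = (r4, 0xcc)

0: ✓ CMP  NZCV=1001
1: · SUBLE
2: · MOVHI
3: ✓ CMP  NZCV=1000
4: · MOVEQ
5: · MOVHI
6: ✓ CMP  NZCV=0010
7: ✓ ADDVC  r0←0xb7
8: · MOVLE
9: ✓ ADDCS  r4←0xcc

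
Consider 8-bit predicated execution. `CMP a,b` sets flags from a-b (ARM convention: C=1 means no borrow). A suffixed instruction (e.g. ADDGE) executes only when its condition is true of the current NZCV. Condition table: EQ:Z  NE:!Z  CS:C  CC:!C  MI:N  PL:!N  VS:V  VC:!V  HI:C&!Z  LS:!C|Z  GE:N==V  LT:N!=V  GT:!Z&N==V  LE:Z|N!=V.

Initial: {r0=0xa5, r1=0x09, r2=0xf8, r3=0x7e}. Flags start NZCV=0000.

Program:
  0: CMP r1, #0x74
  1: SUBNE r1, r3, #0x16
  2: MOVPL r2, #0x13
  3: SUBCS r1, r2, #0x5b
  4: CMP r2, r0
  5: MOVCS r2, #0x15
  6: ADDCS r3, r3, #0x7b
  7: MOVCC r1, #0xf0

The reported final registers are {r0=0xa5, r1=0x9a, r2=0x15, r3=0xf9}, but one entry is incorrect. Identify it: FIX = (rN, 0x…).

[0] flags=1000 → (cmp)
[1] flags=1000 NE?T → r1=0x68
[2] flags=1000 PL?F → skip
[3] flags=1000 CS?F → skip
[4] flags=0010 → (cmp)
[5] flags=0010 CS?T → r2=0x15
[6] flags=0010 CS?T → r3=0xf9
[7] flags=0010 CC?F → skip

FIX = (r1, 0x68)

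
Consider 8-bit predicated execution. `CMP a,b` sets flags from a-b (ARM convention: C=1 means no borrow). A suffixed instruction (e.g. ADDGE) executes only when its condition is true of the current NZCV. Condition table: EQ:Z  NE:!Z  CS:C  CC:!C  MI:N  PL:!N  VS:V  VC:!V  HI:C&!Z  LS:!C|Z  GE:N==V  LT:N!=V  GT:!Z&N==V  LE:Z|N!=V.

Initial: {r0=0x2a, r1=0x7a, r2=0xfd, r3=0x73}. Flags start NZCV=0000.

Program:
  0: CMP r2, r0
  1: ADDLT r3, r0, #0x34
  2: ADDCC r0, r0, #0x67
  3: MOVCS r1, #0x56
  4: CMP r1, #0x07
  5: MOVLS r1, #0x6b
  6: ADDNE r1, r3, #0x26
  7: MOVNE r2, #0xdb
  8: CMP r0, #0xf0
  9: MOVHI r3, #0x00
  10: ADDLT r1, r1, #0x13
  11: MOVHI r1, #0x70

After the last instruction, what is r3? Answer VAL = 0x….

0: ✓ CMP  NZCV=1010
1: ✓ ADDLT  r3←0x5e
2: · ADDCC
3: ✓ MOVCS  r1←0x56
4: ✓ CMP  NZCV=0010
5: · MOVLS
6: ✓ ADDNE  r1←0x84
7: ✓ MOVNE  r2←0xdb
8: ✓ CMP  NZCV=0000
9: · MOVHI
10: · ADDLT
11: · MOVHI

VAL = 0x5e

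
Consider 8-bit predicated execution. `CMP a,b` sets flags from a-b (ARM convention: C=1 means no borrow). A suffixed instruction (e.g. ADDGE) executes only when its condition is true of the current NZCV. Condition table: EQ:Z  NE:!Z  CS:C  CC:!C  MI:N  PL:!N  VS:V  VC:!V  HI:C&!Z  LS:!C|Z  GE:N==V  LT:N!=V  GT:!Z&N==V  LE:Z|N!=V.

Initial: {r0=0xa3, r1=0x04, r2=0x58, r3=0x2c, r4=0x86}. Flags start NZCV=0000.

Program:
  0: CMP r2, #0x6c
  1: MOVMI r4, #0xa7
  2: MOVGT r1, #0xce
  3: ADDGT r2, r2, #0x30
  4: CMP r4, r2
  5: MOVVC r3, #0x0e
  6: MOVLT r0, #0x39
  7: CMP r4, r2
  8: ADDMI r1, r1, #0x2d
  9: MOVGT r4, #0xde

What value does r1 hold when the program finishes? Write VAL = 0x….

[0] flags=1000 → (cmp)
[1] flags=1000 MI?T → r4=0xa7
[2] flags=1000 GT?F → skip
[3] flags=1000 GT?F → skip
[4] flags=0011 → (cmp)
[5] flags=0011 VC?F → skip
[6] flags=0011 LT?T → r0=0x39
[7] flags=0011 → (cmp)
[8] flags=0011 MI?F → skip
[9] flags=0011 GT?F → skip

VAL = 0x04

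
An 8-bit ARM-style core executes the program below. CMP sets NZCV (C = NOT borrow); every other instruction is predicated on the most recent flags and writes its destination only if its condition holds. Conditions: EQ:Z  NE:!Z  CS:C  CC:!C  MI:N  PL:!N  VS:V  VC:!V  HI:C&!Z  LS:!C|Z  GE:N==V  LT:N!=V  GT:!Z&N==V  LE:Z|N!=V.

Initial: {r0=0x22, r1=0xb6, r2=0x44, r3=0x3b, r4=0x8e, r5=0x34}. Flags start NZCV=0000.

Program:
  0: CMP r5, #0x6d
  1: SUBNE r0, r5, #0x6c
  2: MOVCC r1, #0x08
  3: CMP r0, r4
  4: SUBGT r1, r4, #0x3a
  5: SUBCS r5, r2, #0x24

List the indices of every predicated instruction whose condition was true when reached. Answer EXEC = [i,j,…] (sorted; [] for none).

EXEC = [1,2,4,5]

[0] flags=1000 → (cmp)
[1] flags=1000 NE?T → r0=0xc8
[2] flags=1000 CC?T → r1=0x08
[3] flags=0010 → (cmp)
[4] flags=0010 GT?T → r1=0x54
[5] flags=0010 CS?T → r5=0x20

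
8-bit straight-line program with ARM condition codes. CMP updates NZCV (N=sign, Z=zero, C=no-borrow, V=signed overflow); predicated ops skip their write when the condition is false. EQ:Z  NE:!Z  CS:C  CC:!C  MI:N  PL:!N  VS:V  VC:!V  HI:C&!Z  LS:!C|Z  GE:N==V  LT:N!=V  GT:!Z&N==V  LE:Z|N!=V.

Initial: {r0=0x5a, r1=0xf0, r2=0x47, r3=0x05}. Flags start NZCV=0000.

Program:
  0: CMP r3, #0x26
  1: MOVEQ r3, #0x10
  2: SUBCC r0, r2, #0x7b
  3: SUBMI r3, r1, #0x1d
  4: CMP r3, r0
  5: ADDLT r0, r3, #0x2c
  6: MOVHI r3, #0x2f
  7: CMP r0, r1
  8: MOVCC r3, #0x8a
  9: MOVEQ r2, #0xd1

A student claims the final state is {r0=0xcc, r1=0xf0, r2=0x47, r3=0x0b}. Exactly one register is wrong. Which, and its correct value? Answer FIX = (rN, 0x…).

FIX = (r3, 0x8a)

0: ✓ CMP  NZCV=1000
1: · MOVEQ
2: ✓ SUBCC  r0←0xcc
3: ✓ SUBMI  r3←0xd3
4: ✓ CMP  NZCV=0010
5: · ADDLT
6: ✓ MOVHI  r3←0x2f
7: ✓ CMP  NZCV=1000
8: ✓ MOVCC  r3←0x8a
9: · MOVEQ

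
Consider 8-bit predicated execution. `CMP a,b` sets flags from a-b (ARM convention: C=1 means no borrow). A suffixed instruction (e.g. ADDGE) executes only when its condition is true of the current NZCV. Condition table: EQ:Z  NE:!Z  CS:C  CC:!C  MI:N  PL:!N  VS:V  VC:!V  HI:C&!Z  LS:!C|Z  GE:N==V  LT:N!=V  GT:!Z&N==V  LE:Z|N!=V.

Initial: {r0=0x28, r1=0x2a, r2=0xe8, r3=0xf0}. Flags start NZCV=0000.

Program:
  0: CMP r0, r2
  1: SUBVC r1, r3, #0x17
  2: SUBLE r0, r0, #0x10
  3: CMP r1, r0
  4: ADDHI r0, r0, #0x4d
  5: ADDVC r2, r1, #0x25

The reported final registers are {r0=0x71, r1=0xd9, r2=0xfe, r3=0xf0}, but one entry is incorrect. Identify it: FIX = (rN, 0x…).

FIX = (r0, 0x75)

0: ✓ CMP  NZCV=0000
1: ✓ SUBVC  r1←0xd9
2: · SUBLE
3: ✓ CMP  NZCV=1010
4: ✓ ADDHI  r0←0x75
5: ✓ ADDVC  r2←0xfe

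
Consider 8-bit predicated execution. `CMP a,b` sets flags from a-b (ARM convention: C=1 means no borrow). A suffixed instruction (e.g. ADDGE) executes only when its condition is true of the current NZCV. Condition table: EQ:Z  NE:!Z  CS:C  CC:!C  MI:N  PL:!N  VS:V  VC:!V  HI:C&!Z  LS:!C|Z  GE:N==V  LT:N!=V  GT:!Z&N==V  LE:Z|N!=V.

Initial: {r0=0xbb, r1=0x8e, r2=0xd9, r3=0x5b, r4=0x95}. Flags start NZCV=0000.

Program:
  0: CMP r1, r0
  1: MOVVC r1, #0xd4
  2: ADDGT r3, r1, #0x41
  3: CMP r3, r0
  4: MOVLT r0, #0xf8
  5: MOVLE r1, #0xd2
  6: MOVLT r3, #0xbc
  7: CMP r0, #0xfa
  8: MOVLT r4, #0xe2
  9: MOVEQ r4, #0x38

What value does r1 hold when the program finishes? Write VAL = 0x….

VAL = 0xd4

0: ✓ CMP  NZCV=1000
1: ✓ MOVVC  r1←0xd4
2: · ADDGT
3: ✓ CMP  NZCV=1001
4: · MOVLT
5: · MOVLE
6: · MOVLT
7: ✓ CMP  NZCV=1000
8: ✓ MOVLT  r4←0xe2
9: · MOVEQ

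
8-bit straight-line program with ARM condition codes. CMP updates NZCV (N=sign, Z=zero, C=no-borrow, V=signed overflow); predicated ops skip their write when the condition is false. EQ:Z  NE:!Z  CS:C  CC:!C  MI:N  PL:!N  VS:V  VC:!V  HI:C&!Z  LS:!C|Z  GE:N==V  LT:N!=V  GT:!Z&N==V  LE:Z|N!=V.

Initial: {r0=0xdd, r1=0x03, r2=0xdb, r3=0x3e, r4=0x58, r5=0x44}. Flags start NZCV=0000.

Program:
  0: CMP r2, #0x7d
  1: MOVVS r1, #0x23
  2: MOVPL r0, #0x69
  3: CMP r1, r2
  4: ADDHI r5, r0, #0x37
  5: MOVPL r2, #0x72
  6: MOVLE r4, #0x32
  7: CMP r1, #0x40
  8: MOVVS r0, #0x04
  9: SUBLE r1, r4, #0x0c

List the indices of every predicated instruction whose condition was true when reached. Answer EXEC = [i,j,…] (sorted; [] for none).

EXEC = [1,2,5,9]

0: ✓ CMP  NZCV=0011
1: ✓ MOVVS  r1←0x23
2: ✓ MOVPL  r0←0x69
3: ✓ CMP  NZCV=0000
4: · ADDHI
5: ✓ MOVPL  r2←0x72
6: · MOVLE
7: ✓ CMP  NZCV=1000
8: · MOVVS
9: ✓ SUBLE  r1←0x4c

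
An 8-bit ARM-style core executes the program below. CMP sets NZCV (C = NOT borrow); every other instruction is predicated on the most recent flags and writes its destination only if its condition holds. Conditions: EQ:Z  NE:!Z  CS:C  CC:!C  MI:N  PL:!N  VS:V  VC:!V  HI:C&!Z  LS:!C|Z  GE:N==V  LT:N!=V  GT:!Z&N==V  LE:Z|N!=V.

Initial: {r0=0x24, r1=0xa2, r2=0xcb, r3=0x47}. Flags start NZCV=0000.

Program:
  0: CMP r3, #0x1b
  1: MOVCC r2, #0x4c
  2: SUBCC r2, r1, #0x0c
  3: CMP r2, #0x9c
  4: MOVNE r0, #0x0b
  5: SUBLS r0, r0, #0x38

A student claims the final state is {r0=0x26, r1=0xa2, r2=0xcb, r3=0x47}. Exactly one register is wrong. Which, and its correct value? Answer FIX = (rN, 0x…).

0: ✓ CMP  NZCV=0010
1: · MOVCC
2: · SUBCC
3: ✓ CMP  NZCV=0010
4: ✓ MOVNE  r0←0x0b
5: · SUBLS

FIX = (r0, 0x0b)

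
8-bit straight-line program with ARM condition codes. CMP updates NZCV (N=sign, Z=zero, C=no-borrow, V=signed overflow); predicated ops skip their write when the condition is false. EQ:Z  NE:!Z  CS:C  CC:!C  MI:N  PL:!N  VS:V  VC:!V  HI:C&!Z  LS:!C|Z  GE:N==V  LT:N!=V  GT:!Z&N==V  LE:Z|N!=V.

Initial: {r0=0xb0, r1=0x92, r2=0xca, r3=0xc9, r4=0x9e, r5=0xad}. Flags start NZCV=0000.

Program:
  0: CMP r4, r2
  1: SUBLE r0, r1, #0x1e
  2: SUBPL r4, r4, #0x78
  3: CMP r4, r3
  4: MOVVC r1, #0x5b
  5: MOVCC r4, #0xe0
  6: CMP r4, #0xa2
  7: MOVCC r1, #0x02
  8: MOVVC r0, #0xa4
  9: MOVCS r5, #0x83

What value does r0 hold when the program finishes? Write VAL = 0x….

VAL = 0xa4

[0] flags=1000 → (cmp)
[1] flags=1000 LE?T → r0=0x74
[2] flags=1000 PL?F → skip
[3] flags=1000 → (cmp)
[4] flags=1000 VC?T → r1=0x5b
[5] flags=1000 CC?T → r4=0xe0
[6] flags=0010 → (cmp)
[7] flags=0010 CC?F → skip
[8] flags=0010 VC?T → r0=0xa4
[9] flags=0010 CS?T → r5=0x83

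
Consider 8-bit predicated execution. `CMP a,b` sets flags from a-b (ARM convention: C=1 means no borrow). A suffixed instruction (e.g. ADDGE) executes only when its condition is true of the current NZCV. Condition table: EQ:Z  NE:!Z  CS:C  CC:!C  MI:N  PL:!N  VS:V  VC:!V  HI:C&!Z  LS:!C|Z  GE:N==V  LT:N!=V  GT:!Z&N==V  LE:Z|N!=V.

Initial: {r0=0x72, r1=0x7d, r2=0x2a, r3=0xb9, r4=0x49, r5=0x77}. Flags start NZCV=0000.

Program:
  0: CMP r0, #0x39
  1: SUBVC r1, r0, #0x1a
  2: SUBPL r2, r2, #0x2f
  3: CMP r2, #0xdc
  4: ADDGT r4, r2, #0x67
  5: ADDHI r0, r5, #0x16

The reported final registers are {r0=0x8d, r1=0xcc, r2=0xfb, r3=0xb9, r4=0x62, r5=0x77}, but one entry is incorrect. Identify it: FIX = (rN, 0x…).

0: ✓ CMP  NZCV=0010
1: ✓ SUBVC  r1←0x58
2: ✓ SUBPL  r2←0xfb
3: ✓ CMP  NZCV=0010
4: ✓ ADDGT  r4←0x62
5: ✓ ADDHI  r0←0x8d

FIX = (r1, 0x58)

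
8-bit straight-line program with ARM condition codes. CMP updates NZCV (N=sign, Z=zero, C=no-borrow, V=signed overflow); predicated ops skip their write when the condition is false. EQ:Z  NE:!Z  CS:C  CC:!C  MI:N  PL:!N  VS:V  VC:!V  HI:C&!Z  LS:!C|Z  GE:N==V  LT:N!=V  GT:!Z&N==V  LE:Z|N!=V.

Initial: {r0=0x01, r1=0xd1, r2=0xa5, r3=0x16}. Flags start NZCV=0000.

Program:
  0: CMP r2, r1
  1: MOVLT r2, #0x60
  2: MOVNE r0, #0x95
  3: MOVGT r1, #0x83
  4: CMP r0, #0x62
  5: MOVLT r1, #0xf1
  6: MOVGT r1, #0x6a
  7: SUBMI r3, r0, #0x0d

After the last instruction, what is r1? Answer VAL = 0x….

VAL = 0xf1

[0] flags=1000 → (cmp)
[1] flags=1000 LT?T → r2=0x60
[2] flags=1000 NE?T → r0=0x95
[3] flags=1000 GT?F → skip
[4] flags=0011 → (cmp)
[5] flags=0011 LT?T → r1=0xf1
[6] flags=0011 GT?F → skip
[7] flags=0011 MI?F → skip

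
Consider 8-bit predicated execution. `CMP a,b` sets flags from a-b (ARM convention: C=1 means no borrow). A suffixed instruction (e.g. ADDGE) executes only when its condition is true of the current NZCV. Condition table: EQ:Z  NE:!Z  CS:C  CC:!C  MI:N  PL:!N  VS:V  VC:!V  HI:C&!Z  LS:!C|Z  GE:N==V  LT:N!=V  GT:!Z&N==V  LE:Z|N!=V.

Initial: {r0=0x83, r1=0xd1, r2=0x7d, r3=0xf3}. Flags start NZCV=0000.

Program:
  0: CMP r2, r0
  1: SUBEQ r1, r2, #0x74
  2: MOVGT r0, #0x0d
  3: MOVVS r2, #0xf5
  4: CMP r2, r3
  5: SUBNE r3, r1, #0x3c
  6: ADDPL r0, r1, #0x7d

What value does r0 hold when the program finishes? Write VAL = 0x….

VAL = 0x4e

[0] flags=1001 → (cmp)
[1] flags=1001 EQ?F → skip
[2] flags=1001 GT?T → r0=0x0d
[3] flags=1001 VS?T → r2=0xf5
[4] flags=0010 → (cmp)
[5] flags=0010 NE?T → r3=0x95
[6] flags=0010 PL?T → r0=0x4e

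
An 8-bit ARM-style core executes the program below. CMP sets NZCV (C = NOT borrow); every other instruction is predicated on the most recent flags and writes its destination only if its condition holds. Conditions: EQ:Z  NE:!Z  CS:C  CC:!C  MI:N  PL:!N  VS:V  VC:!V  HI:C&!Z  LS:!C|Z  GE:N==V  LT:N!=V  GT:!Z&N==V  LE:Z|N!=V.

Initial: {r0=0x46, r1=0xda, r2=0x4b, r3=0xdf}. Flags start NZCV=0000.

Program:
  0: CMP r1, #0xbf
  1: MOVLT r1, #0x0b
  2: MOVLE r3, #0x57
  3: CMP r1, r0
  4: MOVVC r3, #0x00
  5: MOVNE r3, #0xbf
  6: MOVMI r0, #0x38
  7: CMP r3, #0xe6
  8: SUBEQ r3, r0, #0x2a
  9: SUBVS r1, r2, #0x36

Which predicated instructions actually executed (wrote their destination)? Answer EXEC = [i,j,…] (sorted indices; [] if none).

0: ✓ CMP  NZCV=0010
1: · MOVLT
2: · MOVLE
3: ✓ CMP  NZCV=1010
4: ✓ MOVVC  r3←0x00
5: ✓ MOVNE  r3←0xbf
6: ✓ MOVMI  r0←0x38
7: ✓ CMP  NZCV=1000
8: · SUBEQ
9: · SUBVS

EXEC = [4,5,6]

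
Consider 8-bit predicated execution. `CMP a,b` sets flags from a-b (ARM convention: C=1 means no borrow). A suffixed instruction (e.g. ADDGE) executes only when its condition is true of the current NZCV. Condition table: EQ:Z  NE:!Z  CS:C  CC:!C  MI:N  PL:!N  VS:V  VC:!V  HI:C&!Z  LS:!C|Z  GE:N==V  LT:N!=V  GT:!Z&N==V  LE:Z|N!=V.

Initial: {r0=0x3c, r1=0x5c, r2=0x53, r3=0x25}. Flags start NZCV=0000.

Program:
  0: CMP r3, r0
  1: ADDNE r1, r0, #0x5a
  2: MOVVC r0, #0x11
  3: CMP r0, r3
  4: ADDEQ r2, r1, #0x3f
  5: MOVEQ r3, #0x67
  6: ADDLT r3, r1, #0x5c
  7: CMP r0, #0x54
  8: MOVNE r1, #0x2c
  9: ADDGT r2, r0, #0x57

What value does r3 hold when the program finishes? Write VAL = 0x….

0: ✓ CMP  NZCV=1000
1: ✓ ADDNE  r1←0x96
2: ✓ MOVVC  r0←0x11
3: ✓ CMP  NZCV=1000
4: · ADDEQ
5: · MOVEQ
6: ✓ ADDLT  r3←0xf2
7: ✓ CMP  NZCV=1000
8: ✓ MOVNE  r1←0x2c
9: · ADDGT

VAL = 0xf2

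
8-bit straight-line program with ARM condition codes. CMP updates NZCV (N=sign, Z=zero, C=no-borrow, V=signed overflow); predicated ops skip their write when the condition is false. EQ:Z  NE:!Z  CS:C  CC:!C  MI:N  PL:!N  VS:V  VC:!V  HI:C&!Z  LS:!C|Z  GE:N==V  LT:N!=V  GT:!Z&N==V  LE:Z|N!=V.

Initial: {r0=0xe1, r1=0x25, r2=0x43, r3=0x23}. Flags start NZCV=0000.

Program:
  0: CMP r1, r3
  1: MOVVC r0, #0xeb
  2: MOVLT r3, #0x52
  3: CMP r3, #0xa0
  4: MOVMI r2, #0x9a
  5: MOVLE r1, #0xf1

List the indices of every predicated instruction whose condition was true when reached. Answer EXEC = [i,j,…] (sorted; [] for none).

0: ✓ CMP  NZCV=0010
1: ✓ MOVVC  r0←0xeb
2: · MOVLT
3: ✓ CMP  NZCV=1001
4: ✓ MOVMI  r2←0x9a
5: · MOVLE

EXEC = [1,4]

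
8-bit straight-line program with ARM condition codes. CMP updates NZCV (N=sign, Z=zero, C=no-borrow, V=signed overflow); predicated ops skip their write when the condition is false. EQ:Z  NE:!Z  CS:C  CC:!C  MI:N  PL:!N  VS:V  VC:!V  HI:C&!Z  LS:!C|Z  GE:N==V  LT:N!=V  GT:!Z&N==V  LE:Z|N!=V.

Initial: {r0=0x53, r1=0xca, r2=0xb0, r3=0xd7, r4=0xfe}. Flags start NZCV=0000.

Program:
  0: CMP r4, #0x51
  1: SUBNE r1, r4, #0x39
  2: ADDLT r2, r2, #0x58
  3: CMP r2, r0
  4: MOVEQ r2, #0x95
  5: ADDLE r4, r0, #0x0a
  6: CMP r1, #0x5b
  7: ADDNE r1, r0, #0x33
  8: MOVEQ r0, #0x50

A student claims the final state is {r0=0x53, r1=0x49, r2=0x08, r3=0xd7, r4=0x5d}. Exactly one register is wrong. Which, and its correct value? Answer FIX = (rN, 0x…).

[0] flags=1010 → (cmp)
[1] flags=1010 NE?T → r1=0xc5
[2] flags=1010 LT?T → r2=0x08
[3] flags=1000 → (cmp)
[4] flags=1000 EQ?F → skip
[5] flags=1000 LE?T → r4=0x5d
[6] flags=0011 → (cmp)
[7] flags=0011 NE?T → r1=0x86
[8] flags=0011 EQ?F → skip

FIX = (r1, 0x86)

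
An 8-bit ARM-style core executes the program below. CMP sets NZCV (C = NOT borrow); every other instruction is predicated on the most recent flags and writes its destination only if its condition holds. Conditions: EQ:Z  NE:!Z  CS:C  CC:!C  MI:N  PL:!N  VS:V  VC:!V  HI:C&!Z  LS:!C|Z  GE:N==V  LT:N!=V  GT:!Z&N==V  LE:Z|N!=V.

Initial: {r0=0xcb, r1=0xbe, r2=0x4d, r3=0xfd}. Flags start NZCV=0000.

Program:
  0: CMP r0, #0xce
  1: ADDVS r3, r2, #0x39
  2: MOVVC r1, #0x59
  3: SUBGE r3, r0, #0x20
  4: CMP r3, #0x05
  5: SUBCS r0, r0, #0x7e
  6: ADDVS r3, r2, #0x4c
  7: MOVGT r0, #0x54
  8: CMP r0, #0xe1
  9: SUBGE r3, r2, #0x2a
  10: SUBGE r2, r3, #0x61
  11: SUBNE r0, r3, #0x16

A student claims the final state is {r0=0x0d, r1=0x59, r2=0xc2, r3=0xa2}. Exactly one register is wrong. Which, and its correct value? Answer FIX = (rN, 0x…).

0: ✓ CMP  NZCV=1000
1: · ADDVS
2: ✓ MOVVC  r1←0x59
3: · SUBGE
4: ✓ CMP  NZCV=1010
5: ✓ SUBCS  r0←0x4d
6: · ADDVS
7: · MOVGT
8: ✓ CMP  NZCV=0000
9: ✓ SUBGE  r3←0x23
10: ✓ SUBGE  r2←0xc2
11: ✓ SUBNE  r0←0x0d

FIX = (r3, 0x23)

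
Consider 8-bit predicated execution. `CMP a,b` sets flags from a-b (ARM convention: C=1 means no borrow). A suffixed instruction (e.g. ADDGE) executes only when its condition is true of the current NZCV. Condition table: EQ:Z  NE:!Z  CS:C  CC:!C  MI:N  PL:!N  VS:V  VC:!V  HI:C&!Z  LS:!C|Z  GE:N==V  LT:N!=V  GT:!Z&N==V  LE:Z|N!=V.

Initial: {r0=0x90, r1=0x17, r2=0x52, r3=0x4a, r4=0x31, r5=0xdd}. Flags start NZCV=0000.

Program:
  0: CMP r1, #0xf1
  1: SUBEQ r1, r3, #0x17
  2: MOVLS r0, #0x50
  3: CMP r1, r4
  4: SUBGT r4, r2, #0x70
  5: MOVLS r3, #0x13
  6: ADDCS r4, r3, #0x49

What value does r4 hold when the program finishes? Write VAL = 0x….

VAL = 0x31

[0] flags=0000 → (cmp)
[1] flags=0000 EQ?F → skip
[2] flags=0000 LS?T → r0=0x50
[3] flags=1000 → (cmp)
[4] flags=1000 GT?F → skip
[5] flags=1000 LS?T → r3=0x13
[6] flags=1000 CS?F → skip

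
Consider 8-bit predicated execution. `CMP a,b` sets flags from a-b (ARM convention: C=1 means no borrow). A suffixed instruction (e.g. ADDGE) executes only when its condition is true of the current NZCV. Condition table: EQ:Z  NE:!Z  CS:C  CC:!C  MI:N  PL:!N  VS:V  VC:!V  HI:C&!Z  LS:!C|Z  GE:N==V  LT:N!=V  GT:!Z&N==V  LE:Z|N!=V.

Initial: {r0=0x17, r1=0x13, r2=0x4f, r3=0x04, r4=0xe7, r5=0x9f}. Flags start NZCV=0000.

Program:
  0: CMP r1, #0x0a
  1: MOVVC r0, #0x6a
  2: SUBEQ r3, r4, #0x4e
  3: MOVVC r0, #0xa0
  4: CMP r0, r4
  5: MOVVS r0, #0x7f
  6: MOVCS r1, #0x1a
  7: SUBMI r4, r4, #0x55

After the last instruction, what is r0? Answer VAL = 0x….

0: ✓ CMP  NZCV=0010
1: ✓ MOVVC  r0←0x6a
2: · SUBEQ
3: ✓ MOVVC  r0←0xa0
4: ✓ CMP  NZCV=1000
5: · MOVVS
6: · MOVCS
7: ✓ SUBMI  r4←0x92

VAL = 0xa0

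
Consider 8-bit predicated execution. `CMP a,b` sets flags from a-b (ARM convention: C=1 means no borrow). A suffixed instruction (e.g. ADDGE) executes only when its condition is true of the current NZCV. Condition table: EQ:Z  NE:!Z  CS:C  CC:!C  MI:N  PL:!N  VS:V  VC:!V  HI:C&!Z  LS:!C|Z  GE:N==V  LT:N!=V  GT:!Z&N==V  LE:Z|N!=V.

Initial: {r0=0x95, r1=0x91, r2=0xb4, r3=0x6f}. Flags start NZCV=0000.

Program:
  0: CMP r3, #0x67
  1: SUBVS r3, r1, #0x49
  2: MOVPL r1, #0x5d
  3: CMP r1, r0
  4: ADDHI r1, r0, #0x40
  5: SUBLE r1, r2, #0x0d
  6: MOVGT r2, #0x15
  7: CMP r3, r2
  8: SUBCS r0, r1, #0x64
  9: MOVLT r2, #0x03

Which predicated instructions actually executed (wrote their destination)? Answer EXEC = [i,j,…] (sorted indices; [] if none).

[0] flags=0010 → (cmp)
[1] flags=0010 VS?F → skip
[2] flags=0010 PL?T → r1=0x5d
[3] flags=1001 → (cmp)
[4] flags=1001 HI?F → skip
[5] flags=1001 LE?F → skip
[6] flags=1001 GT?T → r2=0x15
[7] flags=0010 → (cmp)
[8] flags=0010 CS?T → r0=0xf9
[9] flags=0010 LT?F → skip

EXEC = [2,6,8]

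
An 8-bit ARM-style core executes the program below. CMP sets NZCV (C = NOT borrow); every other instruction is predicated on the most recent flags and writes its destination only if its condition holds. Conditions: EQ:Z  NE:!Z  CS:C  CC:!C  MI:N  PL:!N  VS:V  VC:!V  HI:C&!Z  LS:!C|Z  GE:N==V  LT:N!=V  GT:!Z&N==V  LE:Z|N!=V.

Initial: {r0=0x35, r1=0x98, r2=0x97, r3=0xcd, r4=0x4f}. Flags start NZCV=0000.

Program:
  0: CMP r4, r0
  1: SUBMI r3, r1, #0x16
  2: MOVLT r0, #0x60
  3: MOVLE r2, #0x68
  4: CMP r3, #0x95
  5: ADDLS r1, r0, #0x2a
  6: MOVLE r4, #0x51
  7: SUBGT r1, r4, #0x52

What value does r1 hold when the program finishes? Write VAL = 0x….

0: ✓ CMP  NZCV=0010
1: · SUBMI
2: · MOVLT
3: · MOVLE
4: ✓ CMP  NZCV=0010
5: · ADDLS
6: · MOVLE
7: ✓ SUBGT  r1←0xfd

VAL = 0xfd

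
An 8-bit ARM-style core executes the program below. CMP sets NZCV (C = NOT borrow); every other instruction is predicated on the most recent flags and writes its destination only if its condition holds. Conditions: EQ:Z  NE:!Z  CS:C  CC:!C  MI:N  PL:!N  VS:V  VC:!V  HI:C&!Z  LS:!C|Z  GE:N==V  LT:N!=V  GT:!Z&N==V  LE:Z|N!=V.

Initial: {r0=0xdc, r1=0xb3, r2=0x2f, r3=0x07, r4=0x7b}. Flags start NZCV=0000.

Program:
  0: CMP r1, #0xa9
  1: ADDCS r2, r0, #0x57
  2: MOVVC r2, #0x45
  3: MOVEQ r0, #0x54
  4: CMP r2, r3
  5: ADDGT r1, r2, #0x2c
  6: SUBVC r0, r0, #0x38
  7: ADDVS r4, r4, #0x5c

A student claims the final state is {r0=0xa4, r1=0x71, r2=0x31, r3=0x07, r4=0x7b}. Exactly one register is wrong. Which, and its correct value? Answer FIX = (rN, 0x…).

[0] flags=0010 → (cmp)
[1] flags=0010 CS?T → r2=0x33
[2] flags=0010 VC?T → r2=0x45
[3] flags=0010 EQ?F → skip
[4] flags=0010 → (cmp)
[5] flags=0010 GT?T → r1=0x71
[6] flags=0010 VC?T → r0=0xa4
[7] flags=0010 VS?F → skip

FIX = (r2, 0x45)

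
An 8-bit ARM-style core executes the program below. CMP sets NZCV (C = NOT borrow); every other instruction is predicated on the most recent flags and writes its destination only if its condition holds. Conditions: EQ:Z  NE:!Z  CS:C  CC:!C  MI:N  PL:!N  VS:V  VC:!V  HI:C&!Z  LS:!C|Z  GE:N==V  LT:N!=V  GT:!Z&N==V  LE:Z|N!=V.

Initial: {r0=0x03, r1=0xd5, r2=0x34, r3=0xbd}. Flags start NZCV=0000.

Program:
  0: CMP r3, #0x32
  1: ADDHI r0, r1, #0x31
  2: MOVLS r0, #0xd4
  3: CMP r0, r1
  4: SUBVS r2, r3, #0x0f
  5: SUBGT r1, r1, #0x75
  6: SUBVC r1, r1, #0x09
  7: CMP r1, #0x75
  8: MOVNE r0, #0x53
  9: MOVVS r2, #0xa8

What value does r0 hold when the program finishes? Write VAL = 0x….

VAL = 0x53

0: ✓ CMP  NZCV=1010
1: ✓ ADDHI  r0←0x06
2: · MOVLS
3: ✓ CMP  NZCV=0000
4: · SUBVS
5: ✓ SUBGT  r1←0x60
6: ✓ SUBVC  r1←0x57
7: ✓ CMP  NZCV=1000
8: ✓ MOVNE  r0←0x53
9: · MOVVS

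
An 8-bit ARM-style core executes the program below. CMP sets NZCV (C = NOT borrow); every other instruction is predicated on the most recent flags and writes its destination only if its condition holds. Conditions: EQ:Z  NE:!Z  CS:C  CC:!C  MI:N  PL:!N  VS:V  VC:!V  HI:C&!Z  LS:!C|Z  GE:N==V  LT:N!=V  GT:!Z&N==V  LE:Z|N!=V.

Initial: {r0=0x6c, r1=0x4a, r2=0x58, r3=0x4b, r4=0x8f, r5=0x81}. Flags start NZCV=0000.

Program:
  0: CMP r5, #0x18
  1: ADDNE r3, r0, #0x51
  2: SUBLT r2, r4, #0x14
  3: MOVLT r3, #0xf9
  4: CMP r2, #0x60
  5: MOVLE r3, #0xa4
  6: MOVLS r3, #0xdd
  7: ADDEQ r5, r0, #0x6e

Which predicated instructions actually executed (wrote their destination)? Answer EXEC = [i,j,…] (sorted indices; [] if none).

0: ✓ CMP  NZCV=0011
1: ✓ ADDNE  r3←0xbd
2: ✓ SUBLT  r2←0x7b
3: ✓ MOVLT  r3←0xf9
4: ✓ CMP  NZCV=0010
5: · MOVLE
6: · MOVLS
7: · ADDEQ

EXEC = [1,2,3]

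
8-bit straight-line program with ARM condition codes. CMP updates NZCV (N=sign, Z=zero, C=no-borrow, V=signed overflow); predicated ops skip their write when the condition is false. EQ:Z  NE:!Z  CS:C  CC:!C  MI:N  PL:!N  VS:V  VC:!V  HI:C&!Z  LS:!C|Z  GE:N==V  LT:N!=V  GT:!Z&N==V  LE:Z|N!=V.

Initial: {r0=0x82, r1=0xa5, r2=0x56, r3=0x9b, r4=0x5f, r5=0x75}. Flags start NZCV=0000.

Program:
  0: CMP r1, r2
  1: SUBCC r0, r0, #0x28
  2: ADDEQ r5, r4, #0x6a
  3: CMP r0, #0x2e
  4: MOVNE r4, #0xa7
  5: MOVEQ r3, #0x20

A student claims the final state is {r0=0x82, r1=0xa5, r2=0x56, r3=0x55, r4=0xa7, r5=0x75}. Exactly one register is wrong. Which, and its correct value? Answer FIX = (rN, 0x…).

[0] flags=0011 → (cmp)
[1] flags=0011 CC?F → skip
[2] flags=0011 EQ?F → skip
[3] flags=0011 → (cmp)
[4] flags=0011 NE?T → r4=0xa7
[5] flags=0011 EQ?F → skip

FIX = (r3, 0x9b)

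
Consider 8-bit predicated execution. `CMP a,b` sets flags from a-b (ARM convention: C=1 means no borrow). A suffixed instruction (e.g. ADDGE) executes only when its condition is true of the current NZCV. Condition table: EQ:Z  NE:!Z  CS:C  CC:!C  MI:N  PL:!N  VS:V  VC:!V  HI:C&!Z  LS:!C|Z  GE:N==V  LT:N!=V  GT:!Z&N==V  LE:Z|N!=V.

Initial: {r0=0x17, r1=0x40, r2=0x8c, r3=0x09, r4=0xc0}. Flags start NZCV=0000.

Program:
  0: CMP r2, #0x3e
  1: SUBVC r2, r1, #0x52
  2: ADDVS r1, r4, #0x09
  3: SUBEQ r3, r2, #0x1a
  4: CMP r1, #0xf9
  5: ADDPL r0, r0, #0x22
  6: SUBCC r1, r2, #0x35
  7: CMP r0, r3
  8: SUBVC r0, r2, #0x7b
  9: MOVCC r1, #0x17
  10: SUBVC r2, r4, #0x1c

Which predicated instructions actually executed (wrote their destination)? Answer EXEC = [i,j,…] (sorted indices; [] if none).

EXEC = [2,6,8,10]

0: ✓ CMP  NZCV=0011
1: · SUBVC
2: ✓ ADDVS  r1←0xc9
3: · SUBEQ
4: ✓ CMP  NZCV=1000
5: · ADDPL
6: ✓ SUBCC  r1←0x57
7: ✓ CMP  NZCV=0010
8: ✓ SUBVC  r0←0x11
9: · MOVCC
10: ✓ SUBVC  r2←0xa4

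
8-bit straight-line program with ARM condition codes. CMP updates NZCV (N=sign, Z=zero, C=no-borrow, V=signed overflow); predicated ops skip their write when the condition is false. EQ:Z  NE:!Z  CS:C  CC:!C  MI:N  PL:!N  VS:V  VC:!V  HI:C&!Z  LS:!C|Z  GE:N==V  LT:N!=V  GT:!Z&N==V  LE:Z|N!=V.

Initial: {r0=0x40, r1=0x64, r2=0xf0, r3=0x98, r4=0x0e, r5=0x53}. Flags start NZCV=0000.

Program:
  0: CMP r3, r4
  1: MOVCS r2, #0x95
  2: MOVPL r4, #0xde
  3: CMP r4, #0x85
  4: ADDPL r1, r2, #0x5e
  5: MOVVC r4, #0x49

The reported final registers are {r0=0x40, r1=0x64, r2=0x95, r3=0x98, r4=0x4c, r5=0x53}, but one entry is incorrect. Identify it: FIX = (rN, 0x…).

FIX = (r4, 0x0e)

[0] flags=1010 → (cmp)
[1] flags=1010 CS?T → r2=0x95
[2] flags=1010 PL?F → skip
[3] flags=1001 → (cmp)
[4] flags=1001 PL?F → skip
[5] flags=1001 VC?F → skip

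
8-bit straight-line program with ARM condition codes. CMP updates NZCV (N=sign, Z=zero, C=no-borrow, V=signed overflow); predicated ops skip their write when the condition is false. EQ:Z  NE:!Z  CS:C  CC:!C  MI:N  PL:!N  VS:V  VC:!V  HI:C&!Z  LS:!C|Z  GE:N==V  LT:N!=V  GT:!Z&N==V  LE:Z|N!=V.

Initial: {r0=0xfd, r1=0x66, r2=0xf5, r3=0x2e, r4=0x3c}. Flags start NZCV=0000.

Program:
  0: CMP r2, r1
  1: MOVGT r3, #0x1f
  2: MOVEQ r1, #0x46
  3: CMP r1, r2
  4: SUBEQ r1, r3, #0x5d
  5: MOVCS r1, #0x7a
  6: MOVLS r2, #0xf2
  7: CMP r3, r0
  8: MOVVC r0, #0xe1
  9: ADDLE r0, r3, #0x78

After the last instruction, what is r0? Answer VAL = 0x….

VAL = 0xe1

[0] flags=1010 → (cmp)
[1] flags=1010 GT?F → skip
[2] flags=1010 EQ?F → skip
[3] flags=0000 → (cmp)
[4] flags=0000 EQ?F → skip
[5] flags=0000 CS?F → skip
[6] flags=0000 LS?T → r2=0xf2
[7] flags=0000 → (cmp)
[8] flags=0000 VC?T → r0=0xe1
[9] flags=0000 LE?F → skip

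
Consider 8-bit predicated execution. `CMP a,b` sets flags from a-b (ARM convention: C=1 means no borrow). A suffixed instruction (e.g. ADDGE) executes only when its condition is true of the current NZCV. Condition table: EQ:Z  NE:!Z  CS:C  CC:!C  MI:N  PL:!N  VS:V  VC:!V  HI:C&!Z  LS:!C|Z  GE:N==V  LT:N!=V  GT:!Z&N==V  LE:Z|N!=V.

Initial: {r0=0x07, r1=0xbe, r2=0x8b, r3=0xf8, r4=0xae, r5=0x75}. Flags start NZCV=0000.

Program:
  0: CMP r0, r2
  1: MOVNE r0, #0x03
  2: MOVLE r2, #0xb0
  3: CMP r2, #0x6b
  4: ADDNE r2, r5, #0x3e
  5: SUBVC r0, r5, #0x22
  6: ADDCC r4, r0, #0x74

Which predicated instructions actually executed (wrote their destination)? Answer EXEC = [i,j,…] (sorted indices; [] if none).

EXEC = [1,4]

[0] flags=0000 → (cmp)
[1] flags=0000 NE?T → r0=0x03
[2] flags=0000 LE?F → skip
[3] flags=0011 → (cmp)
[4] flags=0011 NE?T → r2=0xb3
[5] flags=0011 VC?F → skip
[6] flags=0011 CC?F → skip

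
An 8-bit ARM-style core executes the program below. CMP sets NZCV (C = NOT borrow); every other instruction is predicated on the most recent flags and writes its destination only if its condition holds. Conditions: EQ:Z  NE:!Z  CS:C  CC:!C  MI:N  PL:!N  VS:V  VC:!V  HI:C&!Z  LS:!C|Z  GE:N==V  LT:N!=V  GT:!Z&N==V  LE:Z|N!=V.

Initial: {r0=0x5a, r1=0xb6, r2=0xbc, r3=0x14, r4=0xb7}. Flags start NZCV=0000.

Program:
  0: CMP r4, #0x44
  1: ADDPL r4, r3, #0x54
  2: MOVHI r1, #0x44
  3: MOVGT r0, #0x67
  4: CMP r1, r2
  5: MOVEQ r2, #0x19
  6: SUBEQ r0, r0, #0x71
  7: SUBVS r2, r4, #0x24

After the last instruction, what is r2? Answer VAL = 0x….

[0] flags=0011 → (cmp)
[1] flags=0011 PL?T → r4=0x68
[2] flags=0011 HI?T → r1=0x44
[3] flags=0011 GT?F → skip
[4] flags=1001 → (cmp)
[5] flags=1001 EQ?F → skip
[6] flags=1001 EQ?F → skip
[7] flags=1001 VS?T → r2=0x44

VAL = 0x44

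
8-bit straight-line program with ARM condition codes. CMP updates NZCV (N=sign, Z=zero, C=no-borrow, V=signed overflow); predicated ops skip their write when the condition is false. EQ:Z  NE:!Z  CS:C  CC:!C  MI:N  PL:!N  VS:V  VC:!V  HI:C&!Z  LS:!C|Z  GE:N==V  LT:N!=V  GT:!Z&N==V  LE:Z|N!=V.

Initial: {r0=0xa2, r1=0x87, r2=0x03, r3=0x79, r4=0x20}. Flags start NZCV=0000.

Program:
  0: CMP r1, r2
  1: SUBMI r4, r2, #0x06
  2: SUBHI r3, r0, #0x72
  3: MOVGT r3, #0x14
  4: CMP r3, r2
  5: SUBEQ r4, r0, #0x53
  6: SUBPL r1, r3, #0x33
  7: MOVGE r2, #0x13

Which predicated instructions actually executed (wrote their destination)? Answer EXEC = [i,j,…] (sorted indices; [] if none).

EXEC = [1,2,6,7]

0: ✓ CMP  NZCV=1010
1: ✓ SUBMI  r4←0xfd
2: ✓ SUBHI  r3←0x30
3: · MOVGT
4: ✓ CMP  NZCV=0010
5: · SUBEQ
6: ✓ SUBPL  r1←0xfd
7: ✓ MOVGE  r2←0x13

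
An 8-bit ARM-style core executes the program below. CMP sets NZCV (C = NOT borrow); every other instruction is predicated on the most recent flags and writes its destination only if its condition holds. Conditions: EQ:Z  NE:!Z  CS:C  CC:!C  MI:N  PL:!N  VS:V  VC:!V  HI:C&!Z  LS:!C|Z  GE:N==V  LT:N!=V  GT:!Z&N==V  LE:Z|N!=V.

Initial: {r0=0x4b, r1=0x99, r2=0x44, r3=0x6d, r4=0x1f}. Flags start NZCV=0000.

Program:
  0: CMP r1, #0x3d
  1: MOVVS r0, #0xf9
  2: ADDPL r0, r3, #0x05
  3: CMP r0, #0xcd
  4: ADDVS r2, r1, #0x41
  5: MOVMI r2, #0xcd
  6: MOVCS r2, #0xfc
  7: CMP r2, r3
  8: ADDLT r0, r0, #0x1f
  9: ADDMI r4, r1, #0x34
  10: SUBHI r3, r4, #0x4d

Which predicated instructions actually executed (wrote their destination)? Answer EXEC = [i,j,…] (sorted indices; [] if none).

[0] flags=0011 → (cmp)
[1] flags=0011 VS?T → r0=0xf9
[2] flags=0011 PL?T → r0=0x72
[3] flags=1001 → (cmp)
[4] flags=1001 VS?T → r2=0xda
[5] flags=1001 MI?T → r2=0xcd
[6] flags=1001 CS?F → skip
[7] flags=0011 → (cmp)
[8] flags=0011 LT?T → r0=0x91
[9] flags=0011 MI?F → skip
[10] flags=0011 HI?T → r3=0xd2

EXEC = [1,2,4,5,8,10]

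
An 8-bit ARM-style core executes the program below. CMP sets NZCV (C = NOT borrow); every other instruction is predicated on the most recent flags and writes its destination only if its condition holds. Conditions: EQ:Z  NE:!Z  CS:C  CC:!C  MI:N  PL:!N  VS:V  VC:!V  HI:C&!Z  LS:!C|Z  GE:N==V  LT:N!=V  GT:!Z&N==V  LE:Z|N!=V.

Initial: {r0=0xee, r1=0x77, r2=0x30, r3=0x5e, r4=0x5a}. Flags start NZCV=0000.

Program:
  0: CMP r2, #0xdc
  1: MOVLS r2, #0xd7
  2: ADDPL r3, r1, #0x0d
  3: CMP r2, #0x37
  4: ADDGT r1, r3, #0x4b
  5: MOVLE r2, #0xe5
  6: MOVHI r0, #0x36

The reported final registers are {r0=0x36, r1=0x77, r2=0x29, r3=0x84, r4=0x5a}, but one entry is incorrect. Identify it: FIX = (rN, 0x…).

[0] flags=0000 → (cmp)
[1] flags=0000 LS?T → r2=0xd7
[2] flags=0000 PL?T → r3=0x84
[3] flags=1010 → (cmp)
[4] flags=1010 GT?F → skip
[5] flags=1010 LE?T → r2=0xe5
[6] flags=1010 HI?T → r0=0x36

FIX = (r2, 0xe5)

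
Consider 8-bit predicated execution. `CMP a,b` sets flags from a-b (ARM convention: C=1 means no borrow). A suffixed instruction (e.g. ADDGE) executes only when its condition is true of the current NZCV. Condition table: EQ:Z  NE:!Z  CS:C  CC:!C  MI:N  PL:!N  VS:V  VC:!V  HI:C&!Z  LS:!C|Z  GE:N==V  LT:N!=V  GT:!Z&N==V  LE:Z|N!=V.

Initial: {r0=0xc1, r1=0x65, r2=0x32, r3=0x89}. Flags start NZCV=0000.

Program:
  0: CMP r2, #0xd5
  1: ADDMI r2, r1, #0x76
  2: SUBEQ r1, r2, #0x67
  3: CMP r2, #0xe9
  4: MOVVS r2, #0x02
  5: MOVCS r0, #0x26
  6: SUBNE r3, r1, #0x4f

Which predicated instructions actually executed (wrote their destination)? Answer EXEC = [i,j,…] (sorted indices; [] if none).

[0] flags=0000 → (cmp)
[1] flags=0000 MI?F → skip
[2] flags=0000 EQ?F → skip
[3] flags=0000 → (cmp)
[4] flags=0000 VS?F → skip
[5] flags=0000 CS?F → skip
[6] flags=0000 NE?T → r3=0x16

EXEC = [6]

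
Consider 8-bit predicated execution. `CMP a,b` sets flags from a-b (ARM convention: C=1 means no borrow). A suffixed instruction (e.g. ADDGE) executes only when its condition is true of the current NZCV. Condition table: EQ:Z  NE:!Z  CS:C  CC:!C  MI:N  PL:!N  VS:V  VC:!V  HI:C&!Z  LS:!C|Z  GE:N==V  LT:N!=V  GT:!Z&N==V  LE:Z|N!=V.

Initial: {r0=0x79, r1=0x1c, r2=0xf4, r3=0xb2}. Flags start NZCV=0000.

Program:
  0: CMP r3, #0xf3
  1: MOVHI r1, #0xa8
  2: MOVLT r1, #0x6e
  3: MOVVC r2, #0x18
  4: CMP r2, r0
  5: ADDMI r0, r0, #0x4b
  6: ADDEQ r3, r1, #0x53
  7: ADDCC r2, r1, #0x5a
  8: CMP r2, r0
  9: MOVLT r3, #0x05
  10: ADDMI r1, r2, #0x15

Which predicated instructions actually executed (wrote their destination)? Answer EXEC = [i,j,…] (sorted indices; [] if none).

[0] flags=1000 → (cmp)
[1] flags=1000 HI?F → skip
[2] flags=1000 LT?T → r1=0x6e
[3] flags=1000 VC?T → r2=0x18
[4] flags=1000 → (cmp)
[5] flags=1000 MI?T → r0=0xc4
[6] flags=1000 EQ?F → skip
[7] flags=1000 CC?T → r2=0xc8
[8] flags=0010 → (cmp)
[9] flags=0010 LT?F → skip
[10] flags=0010 MI?F → skip

EXEC = [2,3,5,7]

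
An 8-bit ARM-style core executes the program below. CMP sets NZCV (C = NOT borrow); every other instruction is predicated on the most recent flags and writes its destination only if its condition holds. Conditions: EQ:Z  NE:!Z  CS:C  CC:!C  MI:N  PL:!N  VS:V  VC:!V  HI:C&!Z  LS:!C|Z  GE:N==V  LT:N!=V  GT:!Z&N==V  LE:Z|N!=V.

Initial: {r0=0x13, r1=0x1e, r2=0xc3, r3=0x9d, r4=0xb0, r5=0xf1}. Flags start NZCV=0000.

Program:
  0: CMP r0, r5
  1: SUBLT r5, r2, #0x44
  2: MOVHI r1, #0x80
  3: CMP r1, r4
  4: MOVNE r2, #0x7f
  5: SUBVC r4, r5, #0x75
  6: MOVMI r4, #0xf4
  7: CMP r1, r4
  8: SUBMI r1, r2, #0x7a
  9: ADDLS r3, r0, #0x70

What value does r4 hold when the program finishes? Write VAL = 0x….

[0] flags=0000 → (cmp)
[1] flags=0000 LT?F → skip
[2] flags=0000 HI?F → skip
[3] flags=0000 → (cmp)
[4] flags=0000 NE?T → r2=0x7f
[5] flags=0000 VC?T → r4=0x7c
[6] flags=0000 MI?F → skip
[7] flags=1000 → (cmp)
[8] flags=1000 MI?T → r1=0x05
[9] flags=1000 LS?T → r3=0x83

VAL = 0x7c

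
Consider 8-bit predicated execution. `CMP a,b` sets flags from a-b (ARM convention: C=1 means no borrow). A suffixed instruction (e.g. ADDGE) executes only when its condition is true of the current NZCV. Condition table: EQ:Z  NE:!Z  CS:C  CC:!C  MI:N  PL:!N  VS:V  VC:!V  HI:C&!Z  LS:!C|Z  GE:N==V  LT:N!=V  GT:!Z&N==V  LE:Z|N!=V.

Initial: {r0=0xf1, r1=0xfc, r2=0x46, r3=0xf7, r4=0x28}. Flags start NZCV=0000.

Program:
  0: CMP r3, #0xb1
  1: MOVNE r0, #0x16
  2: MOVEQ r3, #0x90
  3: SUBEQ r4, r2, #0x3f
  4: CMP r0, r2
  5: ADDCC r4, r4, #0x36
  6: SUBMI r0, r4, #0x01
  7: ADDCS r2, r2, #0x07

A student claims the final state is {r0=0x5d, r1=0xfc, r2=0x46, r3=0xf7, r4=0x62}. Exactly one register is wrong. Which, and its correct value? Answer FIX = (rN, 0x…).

[0] flags=0010 → (cmp)
[1] flags=0010 NE?T → r0=0x16
[2] flags=0010 EQ?F → skip
[3] flags=0010 EQ?F → skip
[4] flags=1000 → (cmp)
[5] flags=1000 CC?T → r4=0x5e
[6] flags=1000 MI?T → r0=0x5d
[7] flags=1000 CS?F → skip

FIX = (r4, 0x5e)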